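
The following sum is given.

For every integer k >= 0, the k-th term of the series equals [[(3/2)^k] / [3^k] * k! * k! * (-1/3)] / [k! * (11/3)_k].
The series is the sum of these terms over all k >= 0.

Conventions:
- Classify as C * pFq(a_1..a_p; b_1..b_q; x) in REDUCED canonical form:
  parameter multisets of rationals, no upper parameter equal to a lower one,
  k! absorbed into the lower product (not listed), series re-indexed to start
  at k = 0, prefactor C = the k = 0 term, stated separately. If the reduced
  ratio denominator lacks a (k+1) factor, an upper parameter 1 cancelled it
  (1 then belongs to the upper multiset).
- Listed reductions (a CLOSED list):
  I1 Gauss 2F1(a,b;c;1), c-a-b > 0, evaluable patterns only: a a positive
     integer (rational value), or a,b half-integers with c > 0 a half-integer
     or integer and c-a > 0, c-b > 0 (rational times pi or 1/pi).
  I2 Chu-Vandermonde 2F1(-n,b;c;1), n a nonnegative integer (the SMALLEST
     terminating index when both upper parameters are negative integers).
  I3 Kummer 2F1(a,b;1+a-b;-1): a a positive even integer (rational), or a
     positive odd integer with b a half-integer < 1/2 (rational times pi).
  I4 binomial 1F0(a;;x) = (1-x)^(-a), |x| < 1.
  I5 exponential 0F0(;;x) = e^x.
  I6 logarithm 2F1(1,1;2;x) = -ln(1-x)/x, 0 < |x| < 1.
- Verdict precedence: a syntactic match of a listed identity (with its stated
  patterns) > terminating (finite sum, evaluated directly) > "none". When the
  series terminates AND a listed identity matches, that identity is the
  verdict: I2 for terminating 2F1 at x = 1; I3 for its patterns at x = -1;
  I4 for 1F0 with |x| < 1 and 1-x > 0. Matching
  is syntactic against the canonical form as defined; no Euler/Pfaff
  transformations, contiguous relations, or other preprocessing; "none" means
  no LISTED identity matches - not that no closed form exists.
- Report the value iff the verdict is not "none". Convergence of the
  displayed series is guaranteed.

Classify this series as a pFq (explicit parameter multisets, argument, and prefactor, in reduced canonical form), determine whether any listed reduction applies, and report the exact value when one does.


Prefactor -1/3, argument 1/2: 2F1 with upper {1, 1} over lower {11/3}. Verdict: none. A 2F1 with upper {1, 1} fits none of I1-I6 at x = 1/2; the sum runs forever.

The tell: from the first term -1/3: the factorial ratio (C = -1/3) (k+a-1)!/(a-1)! is a rising factorial (a)_k.
Consecutive-term ratio: r(k) = (1/2) * (k+1) (k+1) / [(k+11/3) (k+1)] - rational in k. x = (1/2); t_0 = -1/3; negate the roots.


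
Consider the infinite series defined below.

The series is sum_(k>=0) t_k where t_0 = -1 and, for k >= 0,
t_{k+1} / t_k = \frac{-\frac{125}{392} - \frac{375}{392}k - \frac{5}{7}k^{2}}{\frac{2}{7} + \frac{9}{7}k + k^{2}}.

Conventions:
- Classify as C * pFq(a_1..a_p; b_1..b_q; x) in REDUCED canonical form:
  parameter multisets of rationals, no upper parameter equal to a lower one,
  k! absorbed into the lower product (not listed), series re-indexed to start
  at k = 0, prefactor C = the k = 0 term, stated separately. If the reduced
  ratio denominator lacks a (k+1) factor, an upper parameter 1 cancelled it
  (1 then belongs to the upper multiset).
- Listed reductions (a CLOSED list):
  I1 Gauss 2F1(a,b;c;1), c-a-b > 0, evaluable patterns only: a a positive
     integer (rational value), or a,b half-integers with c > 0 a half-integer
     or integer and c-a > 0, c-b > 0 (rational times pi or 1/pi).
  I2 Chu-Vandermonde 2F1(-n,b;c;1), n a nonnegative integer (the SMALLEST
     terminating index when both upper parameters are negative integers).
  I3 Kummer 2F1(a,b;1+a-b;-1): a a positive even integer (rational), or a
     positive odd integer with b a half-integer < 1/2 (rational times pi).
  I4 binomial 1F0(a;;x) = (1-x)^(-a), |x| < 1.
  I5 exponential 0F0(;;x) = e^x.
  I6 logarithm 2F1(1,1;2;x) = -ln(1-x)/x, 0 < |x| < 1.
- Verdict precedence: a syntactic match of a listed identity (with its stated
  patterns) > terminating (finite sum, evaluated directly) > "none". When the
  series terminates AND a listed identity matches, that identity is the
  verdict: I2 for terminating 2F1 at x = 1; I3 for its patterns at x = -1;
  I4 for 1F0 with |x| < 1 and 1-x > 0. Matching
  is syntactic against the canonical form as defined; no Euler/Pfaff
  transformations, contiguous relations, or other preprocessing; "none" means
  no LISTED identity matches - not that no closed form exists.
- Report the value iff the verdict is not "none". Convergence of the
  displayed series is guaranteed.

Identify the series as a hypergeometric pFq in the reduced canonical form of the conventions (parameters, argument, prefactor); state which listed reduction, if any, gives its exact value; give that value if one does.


With C = -1: the canonical form is 2F1(\frac{5}{8}, \frac{5}{7}; \frac{2}{7}; -\frac{5}{7}). Verdict: none. A 2F1 with upper {\frac{5}{8}, \frac{5}{7}} fits none of I1-I6 at x = -\frac{5}{7}; the sum runs forever.

Key step: x = -\frac{5}{7} and factor the ratio over Q (C = -1): negated roots = parameters.
Ratio: r(k) = -\frac{5}{7} * (k+\frac{5}{8}) (k+\frac{5}{7}) / [(k+\frac{2}{7}) (k+1)] - rational in k. x = -\frac{5}{7}; t_0 = -1; negate the roots.


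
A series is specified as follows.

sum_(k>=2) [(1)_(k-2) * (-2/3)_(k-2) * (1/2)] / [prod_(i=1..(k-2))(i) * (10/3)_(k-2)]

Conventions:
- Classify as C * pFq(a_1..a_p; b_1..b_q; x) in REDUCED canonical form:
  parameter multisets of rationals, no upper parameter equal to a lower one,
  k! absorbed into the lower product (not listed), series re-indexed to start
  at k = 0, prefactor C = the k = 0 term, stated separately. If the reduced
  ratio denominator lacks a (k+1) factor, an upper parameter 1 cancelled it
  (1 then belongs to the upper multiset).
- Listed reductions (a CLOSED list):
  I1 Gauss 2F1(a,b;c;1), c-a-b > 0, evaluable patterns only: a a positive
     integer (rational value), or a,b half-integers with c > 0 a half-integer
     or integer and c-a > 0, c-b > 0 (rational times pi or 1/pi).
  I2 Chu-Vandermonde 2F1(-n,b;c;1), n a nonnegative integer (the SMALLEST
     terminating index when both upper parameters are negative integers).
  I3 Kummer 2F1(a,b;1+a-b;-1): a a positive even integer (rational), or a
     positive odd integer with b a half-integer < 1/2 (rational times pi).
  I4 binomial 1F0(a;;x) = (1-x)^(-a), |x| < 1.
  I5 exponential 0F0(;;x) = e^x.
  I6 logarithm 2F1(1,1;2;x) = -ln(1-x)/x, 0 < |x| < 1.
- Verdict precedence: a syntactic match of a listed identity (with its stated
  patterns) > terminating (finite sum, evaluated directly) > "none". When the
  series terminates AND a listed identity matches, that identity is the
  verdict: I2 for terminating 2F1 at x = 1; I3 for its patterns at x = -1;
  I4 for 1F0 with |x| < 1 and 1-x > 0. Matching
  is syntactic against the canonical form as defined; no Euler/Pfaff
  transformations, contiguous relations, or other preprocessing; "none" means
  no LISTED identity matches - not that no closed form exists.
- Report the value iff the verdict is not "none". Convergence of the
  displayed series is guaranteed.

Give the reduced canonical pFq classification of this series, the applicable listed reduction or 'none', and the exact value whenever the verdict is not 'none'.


This is 1/2 * 2F1(-2/3, 1; 10/3; 1) in reduced canonical form. Verdict: Gauss (I1, integer-parameter pattern) applies (x = 1: the Gamma ratio telescopes since c-a-b = 3 > 0 and a = 1 in Z>0). Its exact value is 7/18.

Structural cue: t_0 = 1/2 here, and the product of the first k integers (C = 1/2) is k!.
Ratio: r(k) = 1 * (k-2/3) (k+1) / [(k+10/3) (k+1)] - rational in k, leading ratio 1; with t_0 = 1/2, classification follows.


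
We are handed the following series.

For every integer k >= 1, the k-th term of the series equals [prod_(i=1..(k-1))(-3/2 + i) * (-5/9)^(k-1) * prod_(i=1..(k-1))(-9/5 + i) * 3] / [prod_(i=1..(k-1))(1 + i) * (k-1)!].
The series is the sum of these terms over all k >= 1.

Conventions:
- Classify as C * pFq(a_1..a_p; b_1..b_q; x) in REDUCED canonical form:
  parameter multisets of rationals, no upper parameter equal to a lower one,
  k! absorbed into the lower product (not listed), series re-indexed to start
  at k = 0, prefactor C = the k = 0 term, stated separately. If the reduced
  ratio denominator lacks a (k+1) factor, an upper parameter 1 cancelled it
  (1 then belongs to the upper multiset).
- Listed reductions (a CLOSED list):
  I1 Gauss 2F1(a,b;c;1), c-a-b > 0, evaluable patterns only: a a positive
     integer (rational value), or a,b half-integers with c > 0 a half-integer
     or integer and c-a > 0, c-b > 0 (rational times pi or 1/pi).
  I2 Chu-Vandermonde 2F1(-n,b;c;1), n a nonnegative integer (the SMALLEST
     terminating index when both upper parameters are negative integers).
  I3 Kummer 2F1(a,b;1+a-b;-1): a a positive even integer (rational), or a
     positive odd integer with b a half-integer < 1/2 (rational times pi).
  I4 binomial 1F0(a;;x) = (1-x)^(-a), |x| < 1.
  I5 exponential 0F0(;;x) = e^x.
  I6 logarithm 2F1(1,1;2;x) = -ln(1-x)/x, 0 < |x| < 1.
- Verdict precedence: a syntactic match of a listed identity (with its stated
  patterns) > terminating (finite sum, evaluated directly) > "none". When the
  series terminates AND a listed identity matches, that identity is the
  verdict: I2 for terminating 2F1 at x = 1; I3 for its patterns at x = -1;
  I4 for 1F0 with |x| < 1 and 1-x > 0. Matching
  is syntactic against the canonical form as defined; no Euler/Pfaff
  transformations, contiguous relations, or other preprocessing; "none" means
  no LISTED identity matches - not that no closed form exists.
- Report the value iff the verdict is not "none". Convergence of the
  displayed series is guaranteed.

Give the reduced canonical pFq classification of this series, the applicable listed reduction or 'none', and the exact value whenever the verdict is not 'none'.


Classification (C = 3): 2F1 with upper {-4/5, -1/2}, lower {2}, argument x = -5/9. Verdict: none - this 2F1 at x = -5/9 matches no listed pattern, and upper {-4/5, -1/2} holds no stopper.

Structural cue: with t_0 = 3, the running product (C = 3) telescopes to a rising factorial.
Consecutive-term ratio: r(k) = (-5/9) * (k-4/5) (k-1/2) / [(k+2) (k+1)] - rational in k, leading ratio (-5/9); with t_0 = 3, classification follows.


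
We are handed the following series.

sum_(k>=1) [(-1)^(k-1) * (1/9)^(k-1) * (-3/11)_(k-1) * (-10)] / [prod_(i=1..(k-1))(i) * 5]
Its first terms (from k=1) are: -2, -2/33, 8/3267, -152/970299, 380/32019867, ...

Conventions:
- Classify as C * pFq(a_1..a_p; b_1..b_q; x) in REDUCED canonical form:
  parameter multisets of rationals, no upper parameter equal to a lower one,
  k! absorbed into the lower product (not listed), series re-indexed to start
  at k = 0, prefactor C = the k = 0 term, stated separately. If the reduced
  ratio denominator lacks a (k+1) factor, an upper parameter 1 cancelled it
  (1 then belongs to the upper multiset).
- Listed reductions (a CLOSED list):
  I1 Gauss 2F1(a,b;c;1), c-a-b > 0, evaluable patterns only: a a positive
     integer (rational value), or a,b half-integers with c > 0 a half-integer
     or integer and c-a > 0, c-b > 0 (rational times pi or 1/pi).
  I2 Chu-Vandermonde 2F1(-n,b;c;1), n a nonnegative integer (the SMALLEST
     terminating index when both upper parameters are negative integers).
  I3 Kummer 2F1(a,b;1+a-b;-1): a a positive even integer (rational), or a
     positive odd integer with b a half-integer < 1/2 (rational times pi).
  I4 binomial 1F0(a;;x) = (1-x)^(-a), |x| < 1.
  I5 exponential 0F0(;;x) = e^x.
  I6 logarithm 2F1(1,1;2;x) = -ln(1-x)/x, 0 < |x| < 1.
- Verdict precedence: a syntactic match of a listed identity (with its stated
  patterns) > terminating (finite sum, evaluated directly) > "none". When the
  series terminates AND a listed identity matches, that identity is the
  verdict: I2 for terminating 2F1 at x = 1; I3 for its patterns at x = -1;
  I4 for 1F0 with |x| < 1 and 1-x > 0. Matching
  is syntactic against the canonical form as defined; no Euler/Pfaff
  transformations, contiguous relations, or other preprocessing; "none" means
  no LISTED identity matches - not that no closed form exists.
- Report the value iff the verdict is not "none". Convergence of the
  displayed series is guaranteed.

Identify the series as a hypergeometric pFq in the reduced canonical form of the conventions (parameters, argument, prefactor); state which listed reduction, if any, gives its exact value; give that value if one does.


This is -2 * 1F0(-3/11; -; -1/9) in reduced canonical form. Verdict: binomial (I4) matches (the 1F0 binomial series: exponent 3/11, x = -1/9). Hence: (-2) * (10/9)^(3/11).

Key step: t_0 being -2, the constant factors (prefactor -2) combine into one prefactor.
Adjacent-term ratio: r(k) = (-1/9) * (k-3/11) / [(k+1)] - poly over poly, x = (-1/9) from leading terms; C = -2 at k = 0.


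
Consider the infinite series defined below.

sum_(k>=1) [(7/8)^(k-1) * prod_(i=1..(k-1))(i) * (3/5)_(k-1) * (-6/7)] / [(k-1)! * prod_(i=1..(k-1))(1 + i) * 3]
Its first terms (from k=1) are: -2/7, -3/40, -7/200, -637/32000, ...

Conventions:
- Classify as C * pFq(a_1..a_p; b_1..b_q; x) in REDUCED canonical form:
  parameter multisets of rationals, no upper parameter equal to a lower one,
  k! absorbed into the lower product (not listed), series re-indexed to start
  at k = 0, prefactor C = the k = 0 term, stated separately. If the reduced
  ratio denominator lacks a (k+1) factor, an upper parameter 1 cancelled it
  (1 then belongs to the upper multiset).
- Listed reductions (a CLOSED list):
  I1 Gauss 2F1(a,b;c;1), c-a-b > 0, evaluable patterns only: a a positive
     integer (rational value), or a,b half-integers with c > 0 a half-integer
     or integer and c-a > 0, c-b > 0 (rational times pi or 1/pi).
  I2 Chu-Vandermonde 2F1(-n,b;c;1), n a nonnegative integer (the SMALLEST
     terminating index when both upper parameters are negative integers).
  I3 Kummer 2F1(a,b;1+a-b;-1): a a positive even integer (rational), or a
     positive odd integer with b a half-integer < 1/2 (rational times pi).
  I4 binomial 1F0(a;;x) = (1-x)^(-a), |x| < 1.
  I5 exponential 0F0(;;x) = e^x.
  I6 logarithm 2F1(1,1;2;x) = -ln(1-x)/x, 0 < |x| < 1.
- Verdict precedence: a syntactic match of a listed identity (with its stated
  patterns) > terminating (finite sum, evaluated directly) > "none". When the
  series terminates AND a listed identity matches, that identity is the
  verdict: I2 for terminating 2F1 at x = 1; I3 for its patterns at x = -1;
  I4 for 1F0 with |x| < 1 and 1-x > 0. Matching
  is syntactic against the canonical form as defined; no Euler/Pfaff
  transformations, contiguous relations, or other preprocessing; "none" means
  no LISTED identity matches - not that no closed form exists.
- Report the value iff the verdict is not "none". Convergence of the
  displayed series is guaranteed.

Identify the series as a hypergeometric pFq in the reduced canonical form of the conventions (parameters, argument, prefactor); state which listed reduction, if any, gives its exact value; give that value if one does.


Canonical form: C = -2/7 times 2F1 with upper {3/5, 1}, lower {2}, x = 7/8. Verdict: none - at argument 7/8 the multisets {3/5, 1} ; {2} match no listed identity.

Key observation: from the first term -2/7: the constant factors (C = -2/7, x = 7/8) combine into one prefactor.
Adjacent-term ratio: r(k) = (7/8) * (k+3/5) (k+1) / [(k+2) (k+1)] - rational; roots negated = parameters, x = (7/8), C = -2/7.


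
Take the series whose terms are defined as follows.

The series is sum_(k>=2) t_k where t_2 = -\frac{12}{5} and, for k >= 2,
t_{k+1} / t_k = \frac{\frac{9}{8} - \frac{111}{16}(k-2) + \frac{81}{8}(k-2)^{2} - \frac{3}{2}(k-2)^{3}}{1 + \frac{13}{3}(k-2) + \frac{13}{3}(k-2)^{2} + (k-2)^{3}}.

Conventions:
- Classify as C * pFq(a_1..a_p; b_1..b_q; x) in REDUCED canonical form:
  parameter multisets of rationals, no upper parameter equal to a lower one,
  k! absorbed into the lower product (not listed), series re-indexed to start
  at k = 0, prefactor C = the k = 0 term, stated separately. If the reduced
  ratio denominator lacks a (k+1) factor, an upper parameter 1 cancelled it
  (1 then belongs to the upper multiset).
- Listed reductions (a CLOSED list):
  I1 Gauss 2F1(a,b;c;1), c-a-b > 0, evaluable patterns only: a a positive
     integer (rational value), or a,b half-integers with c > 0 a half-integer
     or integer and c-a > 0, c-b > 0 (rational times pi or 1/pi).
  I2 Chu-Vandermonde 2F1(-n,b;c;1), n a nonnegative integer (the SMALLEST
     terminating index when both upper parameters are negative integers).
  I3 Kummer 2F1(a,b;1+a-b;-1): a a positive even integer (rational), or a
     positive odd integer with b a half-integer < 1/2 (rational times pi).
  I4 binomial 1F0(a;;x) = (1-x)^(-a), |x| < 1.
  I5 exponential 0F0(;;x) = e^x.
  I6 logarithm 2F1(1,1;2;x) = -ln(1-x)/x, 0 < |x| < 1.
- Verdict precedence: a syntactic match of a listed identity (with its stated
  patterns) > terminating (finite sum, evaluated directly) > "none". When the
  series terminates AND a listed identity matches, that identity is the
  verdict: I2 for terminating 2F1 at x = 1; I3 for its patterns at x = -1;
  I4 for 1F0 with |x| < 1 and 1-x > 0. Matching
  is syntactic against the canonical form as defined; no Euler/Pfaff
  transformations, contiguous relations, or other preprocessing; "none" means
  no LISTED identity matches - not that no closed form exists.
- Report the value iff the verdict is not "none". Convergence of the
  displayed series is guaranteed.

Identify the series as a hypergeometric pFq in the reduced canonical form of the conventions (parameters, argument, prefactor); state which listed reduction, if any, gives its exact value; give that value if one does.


With C = -\frac{12}{5}: the canonical form is 3F2(-6, -\frac{1}{2}, -\frac{1}{4}; \frac{1}{3}, 3; -\frac{3}{2}). Verdict: terminating - upper parameter -6 makes this a finite sum (last index 6), evaluated exactly. Sum: -\frac{14053243374609}{2233382993920}.

Key observation: from the first term -\frac{12}{5}: roots of the ratio polynomials (C = -12/5, x = -3/2) are the negated parameters.
Term ratio: r(k) = -\frac{3}{2} * (k-6) (k-\frac{1}{2}) (k-\frac{1}{4}) / [(k+\frac{1}{3}) (k+3) (k+1)] ; factor over Q: parameters, x = -\frac{3}{2}, and C = -\frac{12}{5}.


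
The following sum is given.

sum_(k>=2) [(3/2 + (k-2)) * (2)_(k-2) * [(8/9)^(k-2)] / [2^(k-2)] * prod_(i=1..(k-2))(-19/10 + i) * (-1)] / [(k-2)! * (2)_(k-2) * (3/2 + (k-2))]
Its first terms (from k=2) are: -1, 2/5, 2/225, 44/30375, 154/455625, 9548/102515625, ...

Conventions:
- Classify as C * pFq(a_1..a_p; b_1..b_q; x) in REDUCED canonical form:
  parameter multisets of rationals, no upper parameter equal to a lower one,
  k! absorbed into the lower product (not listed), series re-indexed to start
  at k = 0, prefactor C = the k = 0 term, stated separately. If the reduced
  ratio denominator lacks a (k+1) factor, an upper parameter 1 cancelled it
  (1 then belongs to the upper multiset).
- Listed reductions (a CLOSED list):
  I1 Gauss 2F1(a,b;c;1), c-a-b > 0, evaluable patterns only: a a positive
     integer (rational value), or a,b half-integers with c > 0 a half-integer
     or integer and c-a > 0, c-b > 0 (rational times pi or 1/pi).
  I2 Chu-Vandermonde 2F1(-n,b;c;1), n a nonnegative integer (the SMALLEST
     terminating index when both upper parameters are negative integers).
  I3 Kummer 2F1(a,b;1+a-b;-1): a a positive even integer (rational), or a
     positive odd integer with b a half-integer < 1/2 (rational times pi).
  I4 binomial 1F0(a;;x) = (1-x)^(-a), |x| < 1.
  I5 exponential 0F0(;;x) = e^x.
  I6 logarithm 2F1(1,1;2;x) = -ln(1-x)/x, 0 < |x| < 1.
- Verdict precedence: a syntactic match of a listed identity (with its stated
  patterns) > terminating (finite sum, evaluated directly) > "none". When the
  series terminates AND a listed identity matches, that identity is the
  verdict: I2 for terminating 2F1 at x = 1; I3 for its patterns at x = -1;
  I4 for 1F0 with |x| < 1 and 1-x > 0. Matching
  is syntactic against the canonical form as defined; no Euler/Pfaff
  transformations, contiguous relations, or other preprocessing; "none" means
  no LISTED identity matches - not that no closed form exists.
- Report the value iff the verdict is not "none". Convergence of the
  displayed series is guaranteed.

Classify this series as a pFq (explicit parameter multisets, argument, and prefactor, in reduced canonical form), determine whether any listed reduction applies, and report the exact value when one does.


x = 4/9 here; the reduced form reads 1F0, upper {-9/10}, lower {-}, C = -1. Verdict: this is the I4 binomial reduction (the 1F0 binomial series: exponent 9/10, x = 4/9). Value: (-1) * (5/9)^(9/10).

First insight: t_0 being -1, the two k-th powers (prefactor -1) combine into one argument.
Term ratio: r(k) = (4/9) * (k-9/10) / [(k+1)] - rational in k, leading ratio (4/9); with t_0 = -1, classification follows.


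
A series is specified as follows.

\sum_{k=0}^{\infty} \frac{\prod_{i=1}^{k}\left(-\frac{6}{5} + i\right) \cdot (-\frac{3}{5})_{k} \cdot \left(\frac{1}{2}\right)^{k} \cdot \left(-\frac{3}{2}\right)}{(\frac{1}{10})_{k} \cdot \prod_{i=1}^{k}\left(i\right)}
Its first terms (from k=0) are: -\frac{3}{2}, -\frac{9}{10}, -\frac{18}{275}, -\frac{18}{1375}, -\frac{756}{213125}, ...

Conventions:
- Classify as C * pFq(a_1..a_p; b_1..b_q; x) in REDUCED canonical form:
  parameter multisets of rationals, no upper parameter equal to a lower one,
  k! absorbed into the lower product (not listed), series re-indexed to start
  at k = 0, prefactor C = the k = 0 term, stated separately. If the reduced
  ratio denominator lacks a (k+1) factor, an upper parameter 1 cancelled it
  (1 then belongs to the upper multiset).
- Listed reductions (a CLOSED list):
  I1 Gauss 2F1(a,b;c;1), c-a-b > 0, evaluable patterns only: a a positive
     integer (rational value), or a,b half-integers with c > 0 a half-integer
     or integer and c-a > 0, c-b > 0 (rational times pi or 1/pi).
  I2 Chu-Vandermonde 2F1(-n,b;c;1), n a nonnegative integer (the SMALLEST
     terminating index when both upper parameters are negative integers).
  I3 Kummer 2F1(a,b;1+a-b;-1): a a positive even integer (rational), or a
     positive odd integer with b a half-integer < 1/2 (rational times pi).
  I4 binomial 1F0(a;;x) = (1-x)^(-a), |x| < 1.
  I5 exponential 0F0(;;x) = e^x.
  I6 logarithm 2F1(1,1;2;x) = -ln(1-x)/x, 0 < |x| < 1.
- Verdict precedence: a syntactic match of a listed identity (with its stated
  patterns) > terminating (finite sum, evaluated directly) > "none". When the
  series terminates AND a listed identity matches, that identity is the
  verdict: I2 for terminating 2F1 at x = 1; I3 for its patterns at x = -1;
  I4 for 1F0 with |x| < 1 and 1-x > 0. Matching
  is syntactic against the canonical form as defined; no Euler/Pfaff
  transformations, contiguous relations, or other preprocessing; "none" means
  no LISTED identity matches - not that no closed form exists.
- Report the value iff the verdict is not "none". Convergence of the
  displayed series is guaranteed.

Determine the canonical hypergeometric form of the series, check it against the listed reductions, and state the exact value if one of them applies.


Canonical form: C = -\frac{3}{2} times 2F1 with upper {-\frac{3}{5}, -\frac{1}{5}}, lower {\frac{1}{10}}, x = \frac{1}{2}. Verdict: no listed reduction: x = \frac{1}{2} and upper {-\frac{3}{5}, -\frac{1}{5}} fail every I1-I6 pattern.

The tell: with t_0 = -\frac{3}{2}, the product of the first k integers (prefactor -3/2) is k!.
Ratio: r(k) = \frac{1}{2} * (k-\frac{3}{5}) (k-\frac{1}{5}) / [(k+\frac{1}{10}) (k+1)] - rational; roots negated = parameters, x = \frac{1}{2}, C = -\frac{3}{2}.


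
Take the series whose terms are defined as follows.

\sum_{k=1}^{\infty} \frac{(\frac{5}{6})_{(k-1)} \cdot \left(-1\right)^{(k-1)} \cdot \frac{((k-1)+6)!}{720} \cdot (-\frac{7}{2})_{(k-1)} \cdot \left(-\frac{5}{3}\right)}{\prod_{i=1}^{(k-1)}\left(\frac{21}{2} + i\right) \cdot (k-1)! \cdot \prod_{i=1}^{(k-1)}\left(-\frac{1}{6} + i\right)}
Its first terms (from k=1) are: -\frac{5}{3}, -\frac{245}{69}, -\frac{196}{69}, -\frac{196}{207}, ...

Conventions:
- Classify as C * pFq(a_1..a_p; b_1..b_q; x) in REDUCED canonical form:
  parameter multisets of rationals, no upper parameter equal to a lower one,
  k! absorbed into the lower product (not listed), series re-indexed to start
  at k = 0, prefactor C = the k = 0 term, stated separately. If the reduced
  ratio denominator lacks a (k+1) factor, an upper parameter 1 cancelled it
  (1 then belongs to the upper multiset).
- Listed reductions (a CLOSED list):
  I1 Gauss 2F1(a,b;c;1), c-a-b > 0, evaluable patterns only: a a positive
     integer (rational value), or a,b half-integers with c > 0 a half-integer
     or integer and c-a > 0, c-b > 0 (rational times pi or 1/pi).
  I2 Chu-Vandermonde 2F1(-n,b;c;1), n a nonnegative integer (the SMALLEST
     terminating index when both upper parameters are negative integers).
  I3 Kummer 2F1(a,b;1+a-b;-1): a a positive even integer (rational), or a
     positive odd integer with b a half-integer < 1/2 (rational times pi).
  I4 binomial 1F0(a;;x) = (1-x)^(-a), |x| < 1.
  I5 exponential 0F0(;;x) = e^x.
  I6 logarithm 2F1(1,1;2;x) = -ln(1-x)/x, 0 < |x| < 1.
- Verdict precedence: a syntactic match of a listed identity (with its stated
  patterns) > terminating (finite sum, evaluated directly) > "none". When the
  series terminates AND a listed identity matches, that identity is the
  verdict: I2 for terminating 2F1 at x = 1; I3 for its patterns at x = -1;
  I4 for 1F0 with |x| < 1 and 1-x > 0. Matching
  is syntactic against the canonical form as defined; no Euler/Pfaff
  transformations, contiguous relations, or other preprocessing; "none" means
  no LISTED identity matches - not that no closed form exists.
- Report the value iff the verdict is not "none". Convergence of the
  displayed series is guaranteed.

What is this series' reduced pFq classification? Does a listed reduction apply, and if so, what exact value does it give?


Prefactor -\frac{5}{3}, argument -1: 2F1 with upper {-\frac{7}{2}, 7} over lower {\frac{23}{2}}. Verdict: the Kummer evaluation I3 applies (x = -1; c = \frac{23}{2} equals 1+a-b for upper {-\frac{7}{2}, 7}: listed pattern). Its exact value is \left(-\frac{24249225}{8388608}\right) \cdot \pi.

Key step: t_0 = -\frac{5}{3} here, and the parameter 5/6 appears in both the upper and lower lists and cancels.
Term ratio: r(k) = -1 * (k-\frac{7}{2}) (k+7) / [(k+\frac{23}{2}) (k+1)] - rational in k. x = -1; t_0 = -\frac{5}{3}; negate the roots.


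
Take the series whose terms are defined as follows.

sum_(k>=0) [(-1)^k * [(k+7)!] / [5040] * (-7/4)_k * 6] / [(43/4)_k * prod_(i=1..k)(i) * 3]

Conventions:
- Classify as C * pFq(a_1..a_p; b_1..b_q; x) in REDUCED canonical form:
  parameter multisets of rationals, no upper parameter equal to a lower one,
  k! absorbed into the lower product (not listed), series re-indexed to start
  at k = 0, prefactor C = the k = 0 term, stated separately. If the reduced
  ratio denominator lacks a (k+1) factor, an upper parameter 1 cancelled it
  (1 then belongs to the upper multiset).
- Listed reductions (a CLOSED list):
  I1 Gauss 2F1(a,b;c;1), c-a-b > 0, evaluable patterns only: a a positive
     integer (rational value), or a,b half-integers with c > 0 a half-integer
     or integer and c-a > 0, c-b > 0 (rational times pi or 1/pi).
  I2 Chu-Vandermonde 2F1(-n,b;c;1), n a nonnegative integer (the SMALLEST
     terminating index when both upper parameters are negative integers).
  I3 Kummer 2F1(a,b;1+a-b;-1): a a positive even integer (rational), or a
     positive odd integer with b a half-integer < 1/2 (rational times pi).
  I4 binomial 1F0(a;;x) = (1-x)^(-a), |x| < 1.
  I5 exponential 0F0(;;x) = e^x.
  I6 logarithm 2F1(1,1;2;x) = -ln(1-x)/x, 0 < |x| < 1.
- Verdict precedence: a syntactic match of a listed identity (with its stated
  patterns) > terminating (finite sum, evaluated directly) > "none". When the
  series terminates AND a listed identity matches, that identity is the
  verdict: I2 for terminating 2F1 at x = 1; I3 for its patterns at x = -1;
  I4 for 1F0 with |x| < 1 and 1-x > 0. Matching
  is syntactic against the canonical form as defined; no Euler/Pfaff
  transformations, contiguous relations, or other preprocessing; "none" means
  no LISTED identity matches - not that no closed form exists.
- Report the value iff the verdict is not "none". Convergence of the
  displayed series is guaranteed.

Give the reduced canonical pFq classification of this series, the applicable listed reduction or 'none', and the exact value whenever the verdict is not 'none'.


x = -1 here; the reduced form reads 2F1, upper {-7/4, 8}, lower {43/4}, C = 2. Verdict (x = -1): Kummer (I3) applies (x = -1; c = 43/4 equals 1+a-b for upper {-7/4, 8}: listed pattern). Sum: 10881/2048.

Structural cue: with t_0 = 2, the factorial ratio (prefactor 2) (k+a-1)!/(a-1)! is a rising factorial (a)_k.
Ratio: r(k) = (-1) * (k-7/4) (k+8) / [(k+43/4) (k+1)] - rational in k. x = (-1); t_0 = 2; negate the roots.


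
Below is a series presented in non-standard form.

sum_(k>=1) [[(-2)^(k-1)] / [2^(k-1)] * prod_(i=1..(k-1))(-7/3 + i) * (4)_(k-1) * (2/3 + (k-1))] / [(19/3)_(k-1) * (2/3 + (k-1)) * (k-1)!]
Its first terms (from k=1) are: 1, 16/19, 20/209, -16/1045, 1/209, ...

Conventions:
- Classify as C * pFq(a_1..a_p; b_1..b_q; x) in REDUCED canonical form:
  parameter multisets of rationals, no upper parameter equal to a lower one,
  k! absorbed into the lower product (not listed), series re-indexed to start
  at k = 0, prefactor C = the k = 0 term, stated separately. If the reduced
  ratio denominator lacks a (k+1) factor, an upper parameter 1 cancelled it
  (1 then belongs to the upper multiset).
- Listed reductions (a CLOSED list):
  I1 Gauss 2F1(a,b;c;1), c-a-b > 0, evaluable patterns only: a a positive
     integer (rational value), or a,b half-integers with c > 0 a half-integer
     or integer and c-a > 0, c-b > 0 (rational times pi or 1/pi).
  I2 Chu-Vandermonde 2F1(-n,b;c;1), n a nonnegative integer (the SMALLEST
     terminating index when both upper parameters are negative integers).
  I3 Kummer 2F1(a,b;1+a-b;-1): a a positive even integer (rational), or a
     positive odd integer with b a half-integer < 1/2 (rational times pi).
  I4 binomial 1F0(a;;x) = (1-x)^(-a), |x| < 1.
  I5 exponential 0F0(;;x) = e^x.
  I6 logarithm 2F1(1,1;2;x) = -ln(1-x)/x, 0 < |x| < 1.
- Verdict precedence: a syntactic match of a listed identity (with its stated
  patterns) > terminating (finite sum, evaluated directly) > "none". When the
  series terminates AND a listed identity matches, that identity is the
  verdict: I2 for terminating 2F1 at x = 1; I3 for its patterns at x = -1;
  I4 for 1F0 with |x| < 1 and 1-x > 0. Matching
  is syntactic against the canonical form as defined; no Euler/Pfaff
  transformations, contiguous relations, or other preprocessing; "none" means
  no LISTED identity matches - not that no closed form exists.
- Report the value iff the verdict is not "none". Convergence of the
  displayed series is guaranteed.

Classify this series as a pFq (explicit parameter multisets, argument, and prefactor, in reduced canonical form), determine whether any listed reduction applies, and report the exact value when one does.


This is 1 * 2F1(-4/3, 4; 19/3; -1) in reduced canonical form. Verdict: this is Kummer (I3) (x = -1; c = 19/3 equals 1+a-b for upper {-4/3, 4}: listed pattern). Sum: 52/27.

Key step: t_0 = 1 here, and the two k-th powers (C = 1) combine into one argument.
Term ratio: r(k) = (-1) * (k-4/3) (k+4) / [(k+19/3) (k+1)] - rational; roots negated = parameters, x = (-1), C = 1.


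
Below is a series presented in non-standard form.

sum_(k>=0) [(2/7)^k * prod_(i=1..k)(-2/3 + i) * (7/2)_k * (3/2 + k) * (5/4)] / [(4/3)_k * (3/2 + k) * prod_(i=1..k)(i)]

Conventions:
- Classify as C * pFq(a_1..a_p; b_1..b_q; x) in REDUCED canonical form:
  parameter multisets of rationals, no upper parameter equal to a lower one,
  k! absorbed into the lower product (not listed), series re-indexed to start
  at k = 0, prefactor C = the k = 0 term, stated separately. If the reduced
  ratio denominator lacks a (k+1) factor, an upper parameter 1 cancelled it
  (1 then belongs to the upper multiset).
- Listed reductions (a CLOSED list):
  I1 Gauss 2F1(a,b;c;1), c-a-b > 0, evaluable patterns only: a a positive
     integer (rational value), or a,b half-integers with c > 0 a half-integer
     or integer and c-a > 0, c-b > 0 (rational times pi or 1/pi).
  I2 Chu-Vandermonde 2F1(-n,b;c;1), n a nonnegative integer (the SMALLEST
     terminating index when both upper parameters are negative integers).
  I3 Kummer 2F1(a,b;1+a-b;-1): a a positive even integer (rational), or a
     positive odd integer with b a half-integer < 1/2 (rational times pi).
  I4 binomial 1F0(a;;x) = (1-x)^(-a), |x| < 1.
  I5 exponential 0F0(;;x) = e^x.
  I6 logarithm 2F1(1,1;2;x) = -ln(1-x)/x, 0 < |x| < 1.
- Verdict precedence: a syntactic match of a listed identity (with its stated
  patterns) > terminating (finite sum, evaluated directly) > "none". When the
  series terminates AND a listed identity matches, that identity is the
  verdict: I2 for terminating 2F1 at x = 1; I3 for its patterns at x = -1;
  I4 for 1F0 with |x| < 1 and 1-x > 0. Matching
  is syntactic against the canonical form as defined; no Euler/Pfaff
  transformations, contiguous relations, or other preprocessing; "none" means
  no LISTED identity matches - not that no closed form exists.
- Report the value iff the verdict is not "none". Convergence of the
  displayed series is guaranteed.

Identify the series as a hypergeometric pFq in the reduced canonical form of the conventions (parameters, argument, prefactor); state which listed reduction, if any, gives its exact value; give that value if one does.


Reduced: x = 2/7, 2F1, upper = {1/3, 7/2}, lower = {4/3}, C = 5/4. Verdict: no listed reduction: x = 2/7 and upper {1/3, 7/2} fail every I1-I6 pattern.

Structural cue: x = (2/7) and the running product (C = 5/4, x = 2/7) telescopes to a rising factorial.
Step ratio: r(k) = (2/7) * (k+1/3) (k+7/2) / [(k+4/3) (k+1)] - rational in k, leading ratio (2/7); with t_0 = 5/4, classification follows.


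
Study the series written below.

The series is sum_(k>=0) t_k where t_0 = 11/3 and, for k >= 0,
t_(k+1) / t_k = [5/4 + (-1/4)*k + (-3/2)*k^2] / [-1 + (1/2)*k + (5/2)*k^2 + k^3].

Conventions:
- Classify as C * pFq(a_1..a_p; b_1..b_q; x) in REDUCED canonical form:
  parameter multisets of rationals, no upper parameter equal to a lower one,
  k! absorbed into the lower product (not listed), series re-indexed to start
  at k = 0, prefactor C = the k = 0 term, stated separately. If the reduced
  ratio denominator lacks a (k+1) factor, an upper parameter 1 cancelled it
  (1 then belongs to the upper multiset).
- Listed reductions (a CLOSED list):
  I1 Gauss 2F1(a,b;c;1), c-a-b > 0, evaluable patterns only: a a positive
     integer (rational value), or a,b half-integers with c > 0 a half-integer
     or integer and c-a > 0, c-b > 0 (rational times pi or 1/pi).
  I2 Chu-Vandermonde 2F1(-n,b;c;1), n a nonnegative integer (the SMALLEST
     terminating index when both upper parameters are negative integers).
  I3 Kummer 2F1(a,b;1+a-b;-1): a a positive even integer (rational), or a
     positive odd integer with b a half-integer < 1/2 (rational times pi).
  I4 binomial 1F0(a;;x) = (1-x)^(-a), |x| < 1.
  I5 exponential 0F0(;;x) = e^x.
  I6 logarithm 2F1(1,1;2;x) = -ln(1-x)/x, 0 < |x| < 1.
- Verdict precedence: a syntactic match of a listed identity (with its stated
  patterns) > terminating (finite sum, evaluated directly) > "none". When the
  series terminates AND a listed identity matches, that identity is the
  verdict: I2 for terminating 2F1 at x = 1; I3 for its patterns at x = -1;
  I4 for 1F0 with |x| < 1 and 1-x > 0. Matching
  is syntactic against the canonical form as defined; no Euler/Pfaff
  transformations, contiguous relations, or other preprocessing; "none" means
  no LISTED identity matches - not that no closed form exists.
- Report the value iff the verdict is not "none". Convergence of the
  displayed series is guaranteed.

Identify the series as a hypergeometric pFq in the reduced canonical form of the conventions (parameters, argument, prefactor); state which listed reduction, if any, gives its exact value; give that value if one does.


This is 11/3 * 2F2(-5/6, 1; -1/2, 2; -3/2) in reduced canonical form. Verdict: none. Every listed pattern misses the 2F2 form at -3/2, upper {-5/6, 1}.

Key observation: t_0 being 11/3, roots of the ratio polynomials (C = 11/3, x = -3/2) are the negated parameters.
Term ratio: r(k) = (-3/2) * (k-5/6) (k+1) / [(k-1/2) (k+2) (k+1)] - rational in k, leading ratio (-3/2); with t_0 = 11/3, classification follows.


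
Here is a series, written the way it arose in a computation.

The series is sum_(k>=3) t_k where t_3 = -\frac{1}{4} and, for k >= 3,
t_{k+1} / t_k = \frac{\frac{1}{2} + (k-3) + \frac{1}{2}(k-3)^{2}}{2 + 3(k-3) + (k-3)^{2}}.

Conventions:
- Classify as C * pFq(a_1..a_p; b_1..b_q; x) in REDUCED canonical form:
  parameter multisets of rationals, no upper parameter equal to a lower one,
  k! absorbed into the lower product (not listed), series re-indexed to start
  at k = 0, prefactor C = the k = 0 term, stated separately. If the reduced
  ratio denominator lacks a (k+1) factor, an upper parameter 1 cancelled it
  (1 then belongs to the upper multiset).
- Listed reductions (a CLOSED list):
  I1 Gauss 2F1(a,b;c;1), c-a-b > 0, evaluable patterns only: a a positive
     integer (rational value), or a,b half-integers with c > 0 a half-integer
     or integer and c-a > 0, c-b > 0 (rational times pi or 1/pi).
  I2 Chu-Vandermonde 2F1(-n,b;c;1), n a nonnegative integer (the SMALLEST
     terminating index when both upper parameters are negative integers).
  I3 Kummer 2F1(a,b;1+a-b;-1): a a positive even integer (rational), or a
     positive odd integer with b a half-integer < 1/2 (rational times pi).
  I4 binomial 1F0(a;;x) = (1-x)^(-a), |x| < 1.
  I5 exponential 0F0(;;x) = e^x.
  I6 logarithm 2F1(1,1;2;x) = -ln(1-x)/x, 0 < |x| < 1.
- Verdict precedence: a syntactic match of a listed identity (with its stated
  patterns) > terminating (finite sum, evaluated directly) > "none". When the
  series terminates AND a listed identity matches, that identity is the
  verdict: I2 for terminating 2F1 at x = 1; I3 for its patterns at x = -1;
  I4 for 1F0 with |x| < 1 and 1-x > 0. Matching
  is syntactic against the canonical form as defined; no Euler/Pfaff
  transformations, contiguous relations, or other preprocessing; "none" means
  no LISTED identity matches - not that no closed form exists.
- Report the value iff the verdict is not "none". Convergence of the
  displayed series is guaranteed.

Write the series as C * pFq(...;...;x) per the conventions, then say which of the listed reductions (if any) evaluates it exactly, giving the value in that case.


Key observation: x = \frac{1}{2} and roots of the ratio polynomials (C = -1/4, x = 1/2) are the negated parameters.
Term ratio: r(k) = \frac{1}{2} * (k+1) (k+1) / [(k+2) (k+1)] - poly over poly, x = \frac{1}{2} from leading terms; C = -\frac{1}{4} at k = 0.

Reduced: x = \frac{1}{2}, 2F1, upper = {1, 1}, lower = {2}, C = -\frac{1}{4}. Verdict: logarithm (I6) fires (the logarithm: parameters (1,1;2), x = \frac{1}{2}). Sum: \frac{1}{2} \cdot \ln\left(\frac{1}{2}\right).


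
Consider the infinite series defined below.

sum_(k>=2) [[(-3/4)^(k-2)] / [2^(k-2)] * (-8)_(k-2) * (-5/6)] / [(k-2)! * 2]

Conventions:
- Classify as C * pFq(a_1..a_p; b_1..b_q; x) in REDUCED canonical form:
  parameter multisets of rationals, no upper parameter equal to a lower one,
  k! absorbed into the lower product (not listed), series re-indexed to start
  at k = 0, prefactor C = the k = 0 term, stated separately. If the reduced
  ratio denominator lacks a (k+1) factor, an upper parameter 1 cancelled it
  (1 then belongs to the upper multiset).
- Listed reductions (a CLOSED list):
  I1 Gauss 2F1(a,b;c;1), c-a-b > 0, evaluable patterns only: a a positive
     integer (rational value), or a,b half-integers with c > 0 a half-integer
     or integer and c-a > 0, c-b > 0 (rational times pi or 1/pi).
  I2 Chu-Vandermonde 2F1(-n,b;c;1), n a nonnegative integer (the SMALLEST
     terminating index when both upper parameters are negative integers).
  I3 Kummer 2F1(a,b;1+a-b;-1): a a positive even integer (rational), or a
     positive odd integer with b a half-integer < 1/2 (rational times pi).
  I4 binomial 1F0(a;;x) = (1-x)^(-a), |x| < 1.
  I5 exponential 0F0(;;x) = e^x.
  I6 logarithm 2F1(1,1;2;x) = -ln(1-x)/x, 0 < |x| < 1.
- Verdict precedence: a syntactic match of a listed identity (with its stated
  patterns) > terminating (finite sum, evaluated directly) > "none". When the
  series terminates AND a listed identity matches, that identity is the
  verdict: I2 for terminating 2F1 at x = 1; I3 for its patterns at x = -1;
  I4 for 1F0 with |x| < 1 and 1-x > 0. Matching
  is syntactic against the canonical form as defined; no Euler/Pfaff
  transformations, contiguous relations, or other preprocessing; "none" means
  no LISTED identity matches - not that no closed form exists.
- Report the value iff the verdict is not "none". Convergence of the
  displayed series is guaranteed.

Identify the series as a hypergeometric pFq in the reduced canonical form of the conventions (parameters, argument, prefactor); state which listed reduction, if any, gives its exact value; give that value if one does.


The series (x = -3/8) is 1F0: upper {-8}, lower {-}, prefactor -5/12. Verdict: this is the binomial series (I4) (the 1F0 binomial series: exponent 8, x = -3/8). Hence: -1071794405/201326592.

Key step: x = (-3/8) and the two k-th powers (C = -5/12, x = -3/8) combine into one argument.
Step ratio: r(k) = (-3/8) * (k-8) / [(k+1)] - rational in k, leading ratio (-3/8); with t_0 = -5/12, classification follows.
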